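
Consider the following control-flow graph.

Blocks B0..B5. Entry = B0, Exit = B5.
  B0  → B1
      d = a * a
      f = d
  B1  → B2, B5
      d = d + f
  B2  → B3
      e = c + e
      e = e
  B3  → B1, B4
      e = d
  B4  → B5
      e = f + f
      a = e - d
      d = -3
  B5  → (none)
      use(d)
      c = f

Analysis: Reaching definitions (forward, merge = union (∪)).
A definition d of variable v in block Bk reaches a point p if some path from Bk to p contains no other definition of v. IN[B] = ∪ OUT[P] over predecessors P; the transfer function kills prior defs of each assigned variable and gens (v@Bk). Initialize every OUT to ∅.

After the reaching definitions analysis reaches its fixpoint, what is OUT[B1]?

Answer: {d@B1, e@B3, f@B0}

Working:
Converged values:
  B0:   IN={}   OUT={d@B0, f@B0}
  B1:   IN={d@B0, d@B1, e@B3, f@B0}   OUT={d@B1, e@B3, f@B0}
  B2:   IN={d@B1, e@B3, f@B0}   OUT={d@B1, e@B2, f@B0}
  B3:   IN={d@B1, e@B2, f@B0}   OUT={d@B1, e@B3, f@B0}
  B4:   IN={d@B1, e@B3, f@B0}   OUT={a@B4, d@B4, e@B4, f@B0}
  B5:   IN={a@B4, d@B1, d@B4, e@B3, e@B4, f@B0}   OUT={a@B4, c@B5, d@B1, d@B4, e@B3, e@B4, f@B0}

Merge at B1: IN[B1] = OUT[B0] ⊔ OUT[B3] = {d@B0, d@B1, e@B3, f@B0}
Applying B1's transfer function to that IN value gives OUT[B1] (row B1 above).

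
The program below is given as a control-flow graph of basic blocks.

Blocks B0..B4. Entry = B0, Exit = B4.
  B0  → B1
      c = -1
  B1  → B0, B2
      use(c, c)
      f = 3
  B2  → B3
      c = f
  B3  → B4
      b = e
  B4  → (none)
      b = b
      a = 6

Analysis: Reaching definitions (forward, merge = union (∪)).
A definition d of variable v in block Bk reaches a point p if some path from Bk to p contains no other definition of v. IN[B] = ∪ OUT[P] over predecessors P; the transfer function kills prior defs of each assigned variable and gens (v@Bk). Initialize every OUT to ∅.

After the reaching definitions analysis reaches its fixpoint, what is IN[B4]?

Per-block solution:
  B0: | IN={c@B0, f@B1} | OUT={c@B0, f@B1}
  B1: | IN={c@B0, f@B1} | OUT={c@B0, f@B1}
  B2: | IN={c@B0, f@B1} | OUT={c@B2, f@B1}
  B3: | IN={c@B2, f@B1} | OUT={b@B3, c@B2, f@B1}
  B4: | IN={b@B3, c@B2, f@B1} | OUT={a@B4, b@B4, c@B2, f@B1}

Merge at B4: IN[B4] = OUT[B3] = {b@B3, c@B2, f@B1}

Answer: {b@B3, c@B2, f@B1}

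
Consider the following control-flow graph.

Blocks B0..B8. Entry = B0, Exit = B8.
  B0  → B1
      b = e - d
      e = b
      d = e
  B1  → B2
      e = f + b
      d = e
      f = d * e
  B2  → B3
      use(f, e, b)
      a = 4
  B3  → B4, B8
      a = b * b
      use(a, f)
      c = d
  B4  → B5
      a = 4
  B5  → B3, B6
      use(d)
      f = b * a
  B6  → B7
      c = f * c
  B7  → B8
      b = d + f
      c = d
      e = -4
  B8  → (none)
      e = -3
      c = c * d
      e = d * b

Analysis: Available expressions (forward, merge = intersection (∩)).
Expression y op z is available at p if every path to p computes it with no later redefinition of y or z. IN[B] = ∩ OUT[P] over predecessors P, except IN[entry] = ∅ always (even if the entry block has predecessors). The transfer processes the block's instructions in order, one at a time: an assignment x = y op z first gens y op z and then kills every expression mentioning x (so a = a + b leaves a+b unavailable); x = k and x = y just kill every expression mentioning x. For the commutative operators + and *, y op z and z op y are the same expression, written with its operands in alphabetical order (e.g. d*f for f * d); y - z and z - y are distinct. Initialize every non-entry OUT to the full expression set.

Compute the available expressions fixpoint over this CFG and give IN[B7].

Fixpoint table:
  B0: | IN={} | OUT={}
  B1: | IN={} | OUT={d*e}
  B2: | IN={d*e} | OUT={d*e}
  B3: | IN={d*e} | OUT={b*b, d*e}
  B4: | IN={b*b, d*e} | OUT={b*b, d*e}
  B5: | IN={b*b, d*e} | OUT={a*b, b*b, d*e}
  B6: | IN={a*b, b*b, d*e} | OUT={a*b, b*b, d*e}
  B7: | IN={a*b, b*b, d*e} | OUT={d+f}
  B8: | IN={} | OUT={b*d}

Merge at B7: IN[B7] = OUT[B6] = {a*b, b*b, d*e}

Answer: {a*b, b*b, d*e}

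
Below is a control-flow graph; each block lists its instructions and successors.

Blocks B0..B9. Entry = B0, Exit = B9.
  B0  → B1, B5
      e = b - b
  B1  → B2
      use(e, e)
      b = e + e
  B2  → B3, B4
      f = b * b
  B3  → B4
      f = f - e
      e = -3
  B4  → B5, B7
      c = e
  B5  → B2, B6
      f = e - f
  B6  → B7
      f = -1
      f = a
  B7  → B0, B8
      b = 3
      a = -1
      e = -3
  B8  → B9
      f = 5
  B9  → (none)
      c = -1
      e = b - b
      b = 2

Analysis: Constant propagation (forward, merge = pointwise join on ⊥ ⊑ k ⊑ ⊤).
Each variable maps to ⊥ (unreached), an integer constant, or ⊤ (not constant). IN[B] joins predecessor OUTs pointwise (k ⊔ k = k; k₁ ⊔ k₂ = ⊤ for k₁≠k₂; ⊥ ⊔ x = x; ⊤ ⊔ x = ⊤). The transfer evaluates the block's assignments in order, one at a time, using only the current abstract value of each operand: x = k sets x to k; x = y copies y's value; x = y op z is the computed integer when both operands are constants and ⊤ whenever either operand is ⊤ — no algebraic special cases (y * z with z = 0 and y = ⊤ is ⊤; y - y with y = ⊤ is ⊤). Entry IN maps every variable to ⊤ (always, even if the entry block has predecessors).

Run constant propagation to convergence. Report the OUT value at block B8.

Answer: {a: -1, b: 3, c: ⊤, d: ⊤, e: -3, f: 5}

Trace:
Per-block solution:
  B0:   IN=(all ⊤)   OUT=(all ⊤)
  B1:   IN=(all ⊤)   OUT=(all ⊤)
  B2:   IN=(all ⊤)   OUT=(all ⊤)
  B3:   IN=(all ⊤)   OUT={e:-3; rest ⊤}
  B4:   IN=(all ⊤)   OUT=(all ⊤)
  B5:   IN=(all ⊤)   OUT=(all ⊤)
  B6:   IN=(all ⊤)   OUT=(all ⊤)
  B7:   IN=(all ⊤)   OUT={a:-1, b:3, e:-3; rest ⊤}
  B8:   IN={a:-1, b:3, e:-3; rest ⊤}   OUT={a:-1, b:3, e:-3, f:5; rest ⊤}
  B9:   IN={a:-1, b:3, e:-3, f:5; rest ⊤}   OUT={a:-1, b:2, c:-1, e:0, f:5; rest ⊤}

Merge at B8: IN[B8] = OUT[B7] = {a: -1, b: 3, c: ⊤, d: ⊤, e: -3, f: ⊤}
Applying B8's transfer function to that IN value gives OUT[B8] (row B8 above).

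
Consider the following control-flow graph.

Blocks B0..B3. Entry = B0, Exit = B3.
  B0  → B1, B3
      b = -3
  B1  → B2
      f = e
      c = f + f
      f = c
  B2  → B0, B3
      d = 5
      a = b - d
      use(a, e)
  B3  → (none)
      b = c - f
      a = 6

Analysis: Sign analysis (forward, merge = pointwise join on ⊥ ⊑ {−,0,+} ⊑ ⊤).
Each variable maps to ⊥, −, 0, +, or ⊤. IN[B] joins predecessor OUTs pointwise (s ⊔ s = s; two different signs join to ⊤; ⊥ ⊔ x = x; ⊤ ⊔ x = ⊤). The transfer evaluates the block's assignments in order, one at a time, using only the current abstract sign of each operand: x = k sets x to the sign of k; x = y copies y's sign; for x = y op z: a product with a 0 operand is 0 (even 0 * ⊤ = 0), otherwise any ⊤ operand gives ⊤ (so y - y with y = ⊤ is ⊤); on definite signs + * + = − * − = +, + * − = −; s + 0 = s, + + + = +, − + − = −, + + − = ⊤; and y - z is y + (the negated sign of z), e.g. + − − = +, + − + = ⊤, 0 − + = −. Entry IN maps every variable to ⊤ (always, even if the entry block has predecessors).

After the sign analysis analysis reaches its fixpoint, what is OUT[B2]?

Converged values:
  B0:  IN=(all ⊤)  OUT={b:-; rest ⊤}
  B1:  IN={b:-; rest ⊤}  OUT={b:-; rest ⊤}
  B2:  IN={b:-; rest ⊤}  OUT={a:-, b:-, d:+; rest ⊤}
  B3:  IN={b:-; rest ⊤}  OUT={a:+; rest ⊤}

Merge at B2: IN[B2] = OUT[B1] = {a: ⊤, b: -, c: ⊤, d: ⊤, e: ⊤, f: ⊤}
Applying B2's transfer function to that IN value gives OUT[B2] (row B2 above).

Answer: {a: -, b: -, c: ⊤, d: +, e: ⊤, f: ⊤}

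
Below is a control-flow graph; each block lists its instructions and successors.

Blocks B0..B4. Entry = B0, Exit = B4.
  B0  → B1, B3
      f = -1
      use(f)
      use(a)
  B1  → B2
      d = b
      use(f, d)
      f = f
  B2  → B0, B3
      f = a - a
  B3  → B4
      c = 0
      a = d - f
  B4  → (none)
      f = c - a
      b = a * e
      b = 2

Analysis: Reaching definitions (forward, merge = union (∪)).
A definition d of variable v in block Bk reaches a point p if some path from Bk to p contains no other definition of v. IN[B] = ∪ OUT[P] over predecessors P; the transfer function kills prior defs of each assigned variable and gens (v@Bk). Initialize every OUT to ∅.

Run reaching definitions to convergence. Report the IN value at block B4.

Answer: {a@B3, c@B3, d@B1, f@B0, f@B2}

Derivation:
Fixpoint table:
  B0:  IN={d@B1, f@B2}  OUT={d@B1, f@B0}
  B1:  IN={d@B1, f@B0}  OUT={d@B1, f@B1}
  B2:  IN={d@B1, f@B1}  OUT={d@B1, f@B2}
  B3:  IN={d@B1, f@B0, f@B2}  OUT={a@B3, c@B3, d@B1, f@B0, f@B2}
  B4:  IN={a@B3, c@B3, d@B1, f@B0, f@B2}  OUT={a@B3, b@B4, c@B3, d@B1, f@B4}

Merge at B4: IN[B4] = OUT[B3] = {a@B3, c@B3, d@B1, f@B0, f@B2}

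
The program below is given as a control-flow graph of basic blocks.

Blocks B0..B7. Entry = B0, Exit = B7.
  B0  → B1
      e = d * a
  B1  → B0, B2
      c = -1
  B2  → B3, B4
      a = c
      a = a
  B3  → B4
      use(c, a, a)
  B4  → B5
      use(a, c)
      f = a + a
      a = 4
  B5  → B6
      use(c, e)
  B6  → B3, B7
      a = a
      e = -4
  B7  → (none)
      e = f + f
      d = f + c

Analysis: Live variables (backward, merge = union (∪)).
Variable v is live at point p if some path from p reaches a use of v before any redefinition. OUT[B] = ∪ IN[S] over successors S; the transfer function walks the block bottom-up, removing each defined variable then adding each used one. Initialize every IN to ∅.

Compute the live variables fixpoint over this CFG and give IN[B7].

Answer: {c, f}

Trace:
Fixpoint table:
  B0: | IN={a, d} | OUT={a, d, e}
  B1: | IN={a, d, e} | OUT={a, c, d, e}
  B2: | IN={c, e} | OUT={a, c, e}
  B3: | IN={a, c, e} | OUT={a, c, e}
  B4: | IN={a, c, e} | OUT={a, c, e, f}
  B5: | IN={a, c, e, f} | OUT={a, c, f}
  B6: | IN={a, c, f} | OUT={a, c, e, f}
  B7: | IN={c, f} | OUT={}

B7 is the boundary node: OUT[B7] = {}
Applying B7's transfer function to that OUT value gives IN[B7] (row B7 above).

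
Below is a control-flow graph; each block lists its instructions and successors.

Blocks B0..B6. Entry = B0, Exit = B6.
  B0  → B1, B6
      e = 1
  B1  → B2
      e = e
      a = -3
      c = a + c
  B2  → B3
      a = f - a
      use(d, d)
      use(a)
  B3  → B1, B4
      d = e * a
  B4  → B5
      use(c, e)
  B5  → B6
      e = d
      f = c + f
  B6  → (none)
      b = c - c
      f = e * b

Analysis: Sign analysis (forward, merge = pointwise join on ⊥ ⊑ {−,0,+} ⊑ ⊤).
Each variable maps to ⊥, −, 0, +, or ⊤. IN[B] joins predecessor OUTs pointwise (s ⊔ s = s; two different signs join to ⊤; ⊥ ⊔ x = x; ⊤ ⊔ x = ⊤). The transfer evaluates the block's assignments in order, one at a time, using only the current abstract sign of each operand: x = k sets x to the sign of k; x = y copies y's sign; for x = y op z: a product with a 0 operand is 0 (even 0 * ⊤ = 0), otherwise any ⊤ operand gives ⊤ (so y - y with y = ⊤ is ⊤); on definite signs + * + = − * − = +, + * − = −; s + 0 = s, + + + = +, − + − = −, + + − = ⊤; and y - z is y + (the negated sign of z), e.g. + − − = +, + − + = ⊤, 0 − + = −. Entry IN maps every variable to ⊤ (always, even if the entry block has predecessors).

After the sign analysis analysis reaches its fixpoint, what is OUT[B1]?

Answer: {a: -, b: ⊤, c: ⊤, d: ⊤, e: +, f: ⊤}

Working:
Converged values:
  B0:  IN=(all ⊤)  OUT={e:+; rest ⊤}
  B1:  IN={e:+; rest ⊤}  OUT={a:-, e:+; rest ⊤}
  B2:  IN={a:-, e:+; rest ⊤}  OUT={e:+; rest ⊤}
  B3:  IN={e:+; rest ⊤}  OUT={e:+; rest ⊤}
  B4:  IN={e:+; rest ⊤}  OUT={e:+; rest ⊤}
  B5:  IN={e:+; rest ⊤}  OUT=(all ⊤)
  B6:  IN=(all ⊤)  OUT=(all ⊤)

Merge at B1: IN[B1] = OUT[B0] ⊔ OUT[B3] = {a: ⊤, b: ⊤, c: ⊤, d: ⊤, e: +, f: ⊤}
Applying B1's transfer function to that IN value gives OUT[B1] (row B1 above).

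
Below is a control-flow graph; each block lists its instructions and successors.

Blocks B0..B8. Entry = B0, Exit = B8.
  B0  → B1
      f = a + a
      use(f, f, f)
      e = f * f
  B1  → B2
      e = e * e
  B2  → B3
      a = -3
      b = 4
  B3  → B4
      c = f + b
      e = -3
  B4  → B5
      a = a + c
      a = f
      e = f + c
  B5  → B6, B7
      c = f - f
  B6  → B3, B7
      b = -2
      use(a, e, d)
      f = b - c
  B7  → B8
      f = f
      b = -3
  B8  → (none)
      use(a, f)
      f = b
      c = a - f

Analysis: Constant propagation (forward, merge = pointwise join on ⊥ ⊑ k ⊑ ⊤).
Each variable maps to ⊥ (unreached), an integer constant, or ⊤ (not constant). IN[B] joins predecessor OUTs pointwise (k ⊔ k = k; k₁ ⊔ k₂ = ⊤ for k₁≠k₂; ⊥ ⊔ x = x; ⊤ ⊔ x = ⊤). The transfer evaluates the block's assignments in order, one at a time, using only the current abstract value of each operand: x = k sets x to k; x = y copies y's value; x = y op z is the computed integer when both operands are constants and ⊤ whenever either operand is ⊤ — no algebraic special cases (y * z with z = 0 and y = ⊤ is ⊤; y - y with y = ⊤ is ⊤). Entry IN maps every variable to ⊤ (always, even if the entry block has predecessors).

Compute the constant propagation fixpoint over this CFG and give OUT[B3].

Per-block solution:
  B0: | IN=(all ⊤) | OUT=(all ⊤)
  B1: | IN=(all ⊤) | OUT=(all ⊤)
  B2: | IN=(all ⊤) | OUT={a:-3, b:4; rest ⊤}
  B3: | IN=(all ⊤) | OUT={e:-3; rest ⊤}
  B4: | IN={e:-3; rest ⊤} | OUT=(all ⊤)
  B5: | IN=(all ⊤) | OUT=(all ⊤)
  B6: | IN=(all ⊤) | OUT={b:-2; rest ⊤}
  B7: | IN=(all ⊤) | OUT={b:-3; rest ⊤}
  B8: | IN={b:-3; rest ⊤} | OUT={b:-3, f:-3; rest ⊤}

Merge at B3: IN[B3] = OUT[B2] ⊔ OUT[B6] = {a: ⊤, b: ⊤, c: ⊤, d: ⊤, e: ⊤, f: ⊤}
Applying B3's transfer function to that IN value gives OUT[B3] (row B3 above).

Answer: {a: ⊤, b: ⊤, c: ⊤, d: ⊤, e: -3, f: ⊤}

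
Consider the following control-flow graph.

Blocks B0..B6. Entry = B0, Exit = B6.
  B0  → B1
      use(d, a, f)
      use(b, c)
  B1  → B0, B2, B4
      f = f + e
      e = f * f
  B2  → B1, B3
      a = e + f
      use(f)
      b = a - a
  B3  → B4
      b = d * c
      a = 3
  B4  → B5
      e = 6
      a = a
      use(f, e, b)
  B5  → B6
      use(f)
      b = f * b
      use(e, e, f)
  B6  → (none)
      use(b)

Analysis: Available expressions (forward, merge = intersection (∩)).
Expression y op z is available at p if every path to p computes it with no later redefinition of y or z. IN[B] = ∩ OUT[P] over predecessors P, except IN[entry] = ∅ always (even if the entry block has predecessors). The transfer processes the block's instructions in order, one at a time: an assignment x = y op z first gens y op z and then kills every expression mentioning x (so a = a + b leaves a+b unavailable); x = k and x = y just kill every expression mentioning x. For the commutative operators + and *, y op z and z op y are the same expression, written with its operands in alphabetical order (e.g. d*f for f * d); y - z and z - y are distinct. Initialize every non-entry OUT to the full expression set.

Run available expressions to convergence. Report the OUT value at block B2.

Answer: {a-a, e+f, f*f}

Derivation:
Per-block solution:
  B0:   IN={}   OUT={}
  B1:   IN={}   OUT={f*f}
  B2:   IN={f*f}   OUT={a-a, e+f, f*f}
  B3:   IN={a-a, e+f, f*f}   OUT={c*d, e+f, f*f}
  B4:   IN={f*f}   OUT={f*f}
  B5:   IN={f*f}   OUT={f*f}
  B6:   IN={f*f}   OUT={f*f}

Merge at B2: IN[B2] = OUT[B1] = {f*f}
Applying B2's transfer function to that IN value gives OUT[B2] (row B2 above).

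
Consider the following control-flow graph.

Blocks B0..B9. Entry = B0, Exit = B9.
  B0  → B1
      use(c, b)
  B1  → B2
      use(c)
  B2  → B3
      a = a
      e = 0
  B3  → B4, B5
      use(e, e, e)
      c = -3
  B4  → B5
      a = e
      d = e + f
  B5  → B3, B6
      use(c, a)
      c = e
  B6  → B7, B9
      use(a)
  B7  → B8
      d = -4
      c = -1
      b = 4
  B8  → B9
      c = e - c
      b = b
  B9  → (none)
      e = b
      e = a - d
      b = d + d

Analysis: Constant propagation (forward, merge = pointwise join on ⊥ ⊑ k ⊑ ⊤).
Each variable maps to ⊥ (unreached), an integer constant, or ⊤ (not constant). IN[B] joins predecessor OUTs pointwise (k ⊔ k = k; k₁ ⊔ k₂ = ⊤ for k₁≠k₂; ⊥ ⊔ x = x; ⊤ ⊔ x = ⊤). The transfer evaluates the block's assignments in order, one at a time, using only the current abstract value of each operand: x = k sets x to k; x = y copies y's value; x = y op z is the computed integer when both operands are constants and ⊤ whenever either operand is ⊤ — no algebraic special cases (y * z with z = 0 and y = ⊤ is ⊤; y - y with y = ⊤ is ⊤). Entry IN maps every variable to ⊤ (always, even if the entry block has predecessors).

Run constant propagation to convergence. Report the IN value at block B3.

Answer: {a: ⊤, b: ⊤, c: ⊤, d: ⊤, e: 0, f: ⊤}

Working:
Fixpoint table:
  B0:   IN=(all ⊤)   OUT=(all ⊤)
  B1:   IN=(all ⊤)   OUT=(all ⊤)
  B2:   IN=(all ⊤)   OUT={e:0; rest ⊤}
  B3:   IN={e:0; rest ⊤}   OUT={c:-3, e:0; rest ⊤}
  B4:   IN={c:-3, e:0; rest ⊤}   OUT={a:0, c:-3, e:0; rest ⊤}
  B5:   IN={c:-3, e:0; rest ⊤}   OUT={c:0, e:0; rest ⊤}
  B6:   IN={c:0, e:0; rest ⊤}   OUT={c:0, e:0; rest ⊤}
  B7:   IN={c:0, e:0; rest ⊤}   OUT={b:4, c:-1, d:-4, e:0; rest ⊤}
  B8:   IN={b:4, c:-1, d:-4, e:0; rest ⊤}   OUT={b:4, c:1, d:-4, e:0; rest ⊤}
  B9:   IN={e:0; rest ⊤}   OUT=(all ⊤)

Merge at B3: IN[B3] = OUT[B2] ⊔ OUT[B5] = {a: ⊤, b: ⊤, c: ⊤, d: ⊤, e: 0, f: ⊤}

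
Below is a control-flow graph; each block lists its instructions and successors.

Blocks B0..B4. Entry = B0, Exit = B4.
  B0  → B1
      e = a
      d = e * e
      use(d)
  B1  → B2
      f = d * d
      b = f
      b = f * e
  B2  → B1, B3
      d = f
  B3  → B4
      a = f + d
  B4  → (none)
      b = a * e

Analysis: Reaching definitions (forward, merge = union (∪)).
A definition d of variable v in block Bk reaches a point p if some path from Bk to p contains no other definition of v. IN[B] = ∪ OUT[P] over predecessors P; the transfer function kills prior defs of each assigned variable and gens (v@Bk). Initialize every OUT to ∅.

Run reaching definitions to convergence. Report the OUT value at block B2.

Per-block solution:
  B0: | IN={} | OUT={d@B0, e@B0}
  B1: | IN={b@B1, d@B0, d@B2, e@B0, f@B1} | OUT={b@B1, d@B0, d@B2, e@B0, f@B1}
  B2: | IN={b@B1, d@B0, d@B2, e@B0, f@B1} | OUT={b@B1, d@B2, e@B0, f@B1}
  B3: | IN={b@B1, d@B2, e@B0, f@B1} | OUT={a@B3, b@B1, d@B2, e@B0, f@B1}
  B4: | IN={a@B3, b@B1, d@B2, e@B0, f@B1} | OUT={a@B3, b@B4, d@B2, e@B0, f@B1}

Merge at B2: IN[B2] = OUT[B1] = {b@B1, d@B0, d@B2, e@B0, f@B1}
Applying B2's transfer function to that IN value gives OUT[B2] (row B2 above).

Answer: {b@B1, d@B2, e@B0, f@B1}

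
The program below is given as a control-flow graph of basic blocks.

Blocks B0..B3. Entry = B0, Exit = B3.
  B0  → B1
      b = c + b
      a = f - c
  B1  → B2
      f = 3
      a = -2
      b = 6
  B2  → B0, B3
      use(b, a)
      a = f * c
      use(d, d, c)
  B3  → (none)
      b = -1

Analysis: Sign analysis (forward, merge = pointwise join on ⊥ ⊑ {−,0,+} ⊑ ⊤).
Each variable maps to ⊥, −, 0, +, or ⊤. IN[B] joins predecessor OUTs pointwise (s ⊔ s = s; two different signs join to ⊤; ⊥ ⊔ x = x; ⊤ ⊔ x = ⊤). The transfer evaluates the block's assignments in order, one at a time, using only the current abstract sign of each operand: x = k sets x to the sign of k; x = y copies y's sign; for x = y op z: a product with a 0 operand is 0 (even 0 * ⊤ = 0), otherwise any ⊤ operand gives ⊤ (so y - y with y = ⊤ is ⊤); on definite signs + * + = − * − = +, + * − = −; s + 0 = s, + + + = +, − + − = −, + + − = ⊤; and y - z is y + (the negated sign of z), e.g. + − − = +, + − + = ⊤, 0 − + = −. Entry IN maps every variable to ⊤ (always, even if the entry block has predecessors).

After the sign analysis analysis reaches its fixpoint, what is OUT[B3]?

Answer: {a: ⊤, b: -, c: ⊤, d: ⊤, e: ⊤, f: +}

Working:
Converged values:
  B0:  IN=(all ⊤)  OUT=(all ⊤)
  B1:  IN=(all ⊤)  OUT={a:-, b:+, f:+; rest ⊤}
  B2:  IN={a:-, b:+, f:+; rest ⊤}  OUT={b:+, f:+; rest ⊤}
  B3:  IN={b:+, f:+; rest ⊤}  OUT={b:-, f:+; rest ⊤}

Merge at B3: IN[B3] = OUT[B2] = {a: ⊤, b: +, c: ⊤, d: ⊤, e: ⊤, f: +}
Applying B3's transfer function to that IN value gives OUT[B3] (row B3 above).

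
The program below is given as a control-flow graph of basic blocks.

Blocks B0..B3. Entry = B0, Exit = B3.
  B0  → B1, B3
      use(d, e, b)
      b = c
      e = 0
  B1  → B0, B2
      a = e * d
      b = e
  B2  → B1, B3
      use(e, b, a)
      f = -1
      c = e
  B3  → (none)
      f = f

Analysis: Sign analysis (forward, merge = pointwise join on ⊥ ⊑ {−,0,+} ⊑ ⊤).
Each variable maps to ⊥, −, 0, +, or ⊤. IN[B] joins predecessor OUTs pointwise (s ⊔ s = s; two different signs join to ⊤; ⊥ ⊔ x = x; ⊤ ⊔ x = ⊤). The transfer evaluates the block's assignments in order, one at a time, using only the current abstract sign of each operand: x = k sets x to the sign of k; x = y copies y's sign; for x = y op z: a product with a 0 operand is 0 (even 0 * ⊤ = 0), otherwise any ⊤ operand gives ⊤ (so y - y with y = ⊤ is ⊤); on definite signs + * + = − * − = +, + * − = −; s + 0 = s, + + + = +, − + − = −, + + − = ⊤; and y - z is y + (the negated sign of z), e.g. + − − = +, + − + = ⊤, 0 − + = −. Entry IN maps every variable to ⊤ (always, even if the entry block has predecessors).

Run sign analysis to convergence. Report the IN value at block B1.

Per-block solution:
  B0:   IN=(all ⊤)   OUT={e:0; rest ⊤}
  B1:   IN={e:0; rest ⊤}   OUT={a:0, b:0, e:0; rest ⊤}
  B2:   IN={a:0, b:0, e:0; rest ⊤}   OUT={a:0, b:0, c:0, e:0, f:-; rest ⊤}
  B3:   IN={e:0; rest ⊤}   OUT={e:0; rest ⊤}

Merge at B1: IN[B1] = OUT[B0] ⊔ OUT[B2] = {a: ⊤, b: ⊤, c: ⊤, d: ⊤, e: 0, f: ⊤}

Answer: {a: ⊤, b: ⊤, c: ⊤, d: ⊤, e: 0, f: ⊤}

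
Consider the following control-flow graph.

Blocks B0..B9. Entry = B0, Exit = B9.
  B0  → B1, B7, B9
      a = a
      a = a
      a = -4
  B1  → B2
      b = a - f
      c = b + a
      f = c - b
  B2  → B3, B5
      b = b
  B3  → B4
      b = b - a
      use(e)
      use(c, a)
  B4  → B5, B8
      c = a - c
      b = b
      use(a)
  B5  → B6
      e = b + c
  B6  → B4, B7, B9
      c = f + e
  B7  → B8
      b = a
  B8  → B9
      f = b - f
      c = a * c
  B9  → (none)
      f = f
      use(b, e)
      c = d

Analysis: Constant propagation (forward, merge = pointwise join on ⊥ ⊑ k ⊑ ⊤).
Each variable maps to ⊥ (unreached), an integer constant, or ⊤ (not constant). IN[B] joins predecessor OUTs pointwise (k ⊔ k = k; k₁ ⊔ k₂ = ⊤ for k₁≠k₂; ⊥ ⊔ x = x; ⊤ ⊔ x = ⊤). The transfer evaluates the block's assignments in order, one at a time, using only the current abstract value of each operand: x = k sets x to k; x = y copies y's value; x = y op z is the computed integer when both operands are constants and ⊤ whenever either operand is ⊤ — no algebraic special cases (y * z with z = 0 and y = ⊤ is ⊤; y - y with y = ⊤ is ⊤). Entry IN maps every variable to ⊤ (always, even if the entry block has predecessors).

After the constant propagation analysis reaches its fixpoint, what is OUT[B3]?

Converged values:
  B0:  IN=(all ⊤)  OUT={a:-4; rest ⊤}
  B1:  IN={a:-4; rest ⊤}  OUT={a:-4; rest ⊤}
  B2:  IN={a:-4; rest ⊤}  OUT={a:-4; rest ⊤}
  B3:  IN={a:-4; rest ⊤}  OUT={a:-4; rest ⊤}
  B4:  IN={a:-4; rest ⊤}  OUT={a:-4; rest ⊤}
  B5:  IN={a:-4; rest ⊤}  OUT={a:-4; rest ⊤}
  B6:  IN={a:-4; rest ⊤}  OUT={a:-4; rest ⊤}
  B7:  IN={a:-4; rest ⊤}  OUT={a:-4, b:-4; rest ⊤}
  B8:  IN={a:-4; rest ⊤}  OUT={a:-4; rest ⊤}
  B9:  IN={a:-4; rest ⊤}  OUT={a:-4; rest ⊤}

Merge at B3: IN[B3] = OUT[B2] = {a: -4, b: ⊤, c: ⊤, d: ⊤, e: ⊤, f: ⊤}
Applying B3's transfer function to that IN value gives OUT[B3] (row B3 above).

Answer: {a: -4, b: ⊤, c: ⊤, d: ⊤, e: ⊤, f: ⊤}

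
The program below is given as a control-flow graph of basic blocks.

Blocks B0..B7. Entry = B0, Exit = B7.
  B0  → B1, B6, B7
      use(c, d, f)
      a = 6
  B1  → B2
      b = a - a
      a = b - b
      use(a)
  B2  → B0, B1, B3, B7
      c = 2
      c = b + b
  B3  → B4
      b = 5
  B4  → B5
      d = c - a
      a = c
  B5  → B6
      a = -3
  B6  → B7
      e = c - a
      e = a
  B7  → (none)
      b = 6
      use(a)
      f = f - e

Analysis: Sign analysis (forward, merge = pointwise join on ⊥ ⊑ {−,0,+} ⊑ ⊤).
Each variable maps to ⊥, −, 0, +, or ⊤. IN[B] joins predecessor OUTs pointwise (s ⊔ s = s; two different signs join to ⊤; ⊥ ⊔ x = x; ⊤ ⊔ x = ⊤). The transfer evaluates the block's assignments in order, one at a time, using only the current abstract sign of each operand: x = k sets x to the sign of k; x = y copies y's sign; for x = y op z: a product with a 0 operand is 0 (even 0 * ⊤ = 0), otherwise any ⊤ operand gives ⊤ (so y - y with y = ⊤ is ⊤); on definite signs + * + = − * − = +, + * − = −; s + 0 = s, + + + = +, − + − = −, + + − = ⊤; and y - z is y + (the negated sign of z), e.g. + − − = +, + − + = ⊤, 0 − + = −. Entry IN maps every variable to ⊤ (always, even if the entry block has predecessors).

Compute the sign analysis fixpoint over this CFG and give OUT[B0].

Per-block solution:
  B0: | IN=(all ⊤) | OUT={a:+; rest ⊤}
  B1: | IN=(all ⊤) | OUT=(all ⊤)
  B2: | IN=(all ⊤) | OUT=(all ⊤)
  B3: | IN=(all ⊤) | OUT={b:+; rest ⊤}
  B4: | IN={b:+; rest ⊤} | OUT={b:+; rest ⊤}
  B5: | IN={b:+; rest ⊤} | OUT={a:-, b:+; rest ⊤}
  B6: | IN=(all ⊤) | OUT=(all ⊤)
  B7: | IN=(all ⊤) | OUT={b:+; rest ⊤}

Merge at B0 (entry node, so the boundary value (all ⊤) is joined with the incoming edge(s)): IN[B0] = (all ⊤) ⊔ OUT[B2] = {a: ⊤, b: ⊤, c: ⊤, d: ⊤, e: ⊤, f: ⊤}
Applying B0's transfer function to that IN value gives OUT[B0] (row B0 above).

Answer: {a: +, b: ⊤, c: ⊤, d: ⊤, e: ⊤, f: ⊤}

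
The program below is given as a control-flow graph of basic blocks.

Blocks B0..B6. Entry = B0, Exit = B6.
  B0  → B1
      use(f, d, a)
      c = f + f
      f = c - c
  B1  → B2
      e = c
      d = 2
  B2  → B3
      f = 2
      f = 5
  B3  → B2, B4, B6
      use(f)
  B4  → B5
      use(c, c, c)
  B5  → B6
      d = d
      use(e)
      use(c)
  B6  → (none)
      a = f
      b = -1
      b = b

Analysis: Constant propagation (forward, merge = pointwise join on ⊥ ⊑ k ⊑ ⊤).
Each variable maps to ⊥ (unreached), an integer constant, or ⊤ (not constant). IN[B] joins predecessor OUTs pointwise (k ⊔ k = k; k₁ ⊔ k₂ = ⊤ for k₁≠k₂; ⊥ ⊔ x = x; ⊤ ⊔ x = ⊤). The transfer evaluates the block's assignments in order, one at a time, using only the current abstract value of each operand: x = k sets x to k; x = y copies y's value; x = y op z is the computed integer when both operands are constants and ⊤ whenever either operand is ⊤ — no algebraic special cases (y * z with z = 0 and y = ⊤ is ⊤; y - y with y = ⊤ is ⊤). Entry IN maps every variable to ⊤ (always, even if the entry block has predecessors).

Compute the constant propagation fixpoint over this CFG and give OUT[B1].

Answer: {a: ⊤, b: ⊤, c: ⊤, d: 2, e: ⊤, f: ⊤}

Trace:
Per-block solution:
  B0:  IN=(all ⊤)  OUT=(all ⊤)
  B1:  IN=(all ⊤)  OUT={d:2; rest ⊤}
  B2:  IN={d:2; rest ⊤}  OUT={d:2, f:5; rest ⊤}
  B3:  IN={d:2, f:5; rest ⊤}  OUT={d:2, f:5; rest ⊤}
  B4:  IN={d:2, f:5; rest ⊤}  OUT={d:2, f:5; rest ⊤}
  B5:  IN={d:2, f:5; rest ⊤}  OUT={d:2, f:5; rest ⊤}
  B6:  IN={d:2, f:5; rest ⊤}  OUT={a:5, b:-1, d:2, f:5; rest ⊤}

Merge at B1: IN[B1] = OUT[B0] = {a: ⊤, b: ⊤, c: ⊤, d: ⊤, e: ⊤, f: ⊤}
Applying B1's transfer function to that IN value gives OUT[B1] (row B1 above).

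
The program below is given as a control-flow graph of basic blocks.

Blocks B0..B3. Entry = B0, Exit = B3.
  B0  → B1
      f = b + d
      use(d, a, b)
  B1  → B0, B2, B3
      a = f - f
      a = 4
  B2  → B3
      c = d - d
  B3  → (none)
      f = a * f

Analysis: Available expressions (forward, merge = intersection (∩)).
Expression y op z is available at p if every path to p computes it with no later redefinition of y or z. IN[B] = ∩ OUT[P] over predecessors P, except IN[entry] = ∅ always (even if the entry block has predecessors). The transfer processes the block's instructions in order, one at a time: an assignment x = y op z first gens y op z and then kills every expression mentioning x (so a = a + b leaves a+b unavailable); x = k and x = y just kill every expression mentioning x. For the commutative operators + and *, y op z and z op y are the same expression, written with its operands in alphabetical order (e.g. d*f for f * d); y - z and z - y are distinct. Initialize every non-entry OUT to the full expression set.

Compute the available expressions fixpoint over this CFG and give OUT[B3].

Answer: {b+d}

Trace:
Per-block solution:
  B0: | IN={} | OUT={b+d}
  B1: | IN={b+d} | OUT={b+d, f-f}
  B2: | IN={b+d, f-f} | OUT={b+d, d-d, f-f}
  B3: | IN={b+d, f-f} | OUT={b+d}

Merge at B3: IN[B3] = OUT[B1] ∩ OUT[B2] = {b+d, f-f}
Applying B3's transfer function to that IN value gives OUT[B3] (row B3 above).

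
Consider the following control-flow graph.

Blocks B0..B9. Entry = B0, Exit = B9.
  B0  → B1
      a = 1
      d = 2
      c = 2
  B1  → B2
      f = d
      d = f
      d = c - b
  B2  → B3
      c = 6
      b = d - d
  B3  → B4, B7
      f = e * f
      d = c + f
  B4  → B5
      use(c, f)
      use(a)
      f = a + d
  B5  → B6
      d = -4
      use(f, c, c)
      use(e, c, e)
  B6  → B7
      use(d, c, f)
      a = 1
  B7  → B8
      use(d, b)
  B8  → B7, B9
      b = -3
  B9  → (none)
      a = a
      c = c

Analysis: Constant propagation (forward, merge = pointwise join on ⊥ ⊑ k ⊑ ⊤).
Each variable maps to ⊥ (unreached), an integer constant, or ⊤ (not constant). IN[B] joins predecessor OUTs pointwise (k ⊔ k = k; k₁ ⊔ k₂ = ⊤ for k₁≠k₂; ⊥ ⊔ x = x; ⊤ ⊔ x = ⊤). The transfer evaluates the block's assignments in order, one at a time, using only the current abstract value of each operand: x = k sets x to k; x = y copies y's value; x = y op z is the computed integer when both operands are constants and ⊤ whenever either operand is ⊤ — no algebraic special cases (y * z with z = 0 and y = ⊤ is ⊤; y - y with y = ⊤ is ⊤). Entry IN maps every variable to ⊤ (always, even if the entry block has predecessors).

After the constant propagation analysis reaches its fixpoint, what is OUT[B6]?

Answer: {a: 1, b: ⊤, c: 6, d: -4, e: ⊤, f: ⊤}

Working:
Converged values:
  B0: | IN=(all ⊤) | OUT={a:1, c:2, d:2; rest ⊤}
  B1: | IN={a:1, c:2, d:2; rest ⊤} | OUT={a:1, c:2, f:2; rest ⊤}
  B2: | IN={a:1, c:2, f:2; rest ⊤} | OUT={a:1, c:6, f:2; rest ⊤}
  B3: | IN={a:1, c:6, f:2; rest ⊤} | OUT={a:1, c:6; rest ⊤}
  B4: | IN={a:1, c:6; rest ⊤} | OUT={a:1, c:6; rest ⊤}
  B5: | IN={a:1, c:6; rest ⊤} | OUT={a:1, c:6, d:-4; rest ⊤}
  B6: | IN={a:1, c:6, d:-4; rest ⊤} | OUT={a:1, c:6, d:-4; rest ⊤}
  B7: | IN={a:1, c:6; rest ⊤} | OUT={a:1, c:6; rest ⊤}
  B8: | IN={a:1, c:6; rest ⊤} | OUT={a:1, b:-3, c:6; rest ⊤}
  B9: | IN={a:1, b:-3, c:6; rest ⊤} | OUT={a:1, b:-3, c:6; rest ⊤}

Merge at B6: IN[B6] = OUT[B5] = {a: 1, b: ⊤, c: 6, d: -4, e: ⊤, f: ⊤}
Applying B6's transfer function to that IN value gives OUT[B6] (row B6 above).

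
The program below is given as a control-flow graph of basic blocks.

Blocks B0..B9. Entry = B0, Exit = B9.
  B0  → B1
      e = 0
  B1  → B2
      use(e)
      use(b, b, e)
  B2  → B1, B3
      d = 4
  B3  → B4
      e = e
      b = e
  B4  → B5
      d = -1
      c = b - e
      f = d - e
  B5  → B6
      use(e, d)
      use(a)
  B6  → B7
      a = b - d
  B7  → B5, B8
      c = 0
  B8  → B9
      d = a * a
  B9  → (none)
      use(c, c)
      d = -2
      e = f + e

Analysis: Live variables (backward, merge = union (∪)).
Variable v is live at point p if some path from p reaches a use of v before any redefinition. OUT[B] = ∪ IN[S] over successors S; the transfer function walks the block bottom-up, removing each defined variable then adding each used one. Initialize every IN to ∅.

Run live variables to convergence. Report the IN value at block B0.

Per-block solution:
  B0:  IN={a, b}  OUT={a, b, e}
  B1:  IN={a, b, e}  OUT={a, b, e}
  B2:  IN={a, b, e}  OUT={a, b, e}
  B3:  IN={a, e}  OUT={a, b, e}
  B4:  IN={a, b, e}  OUT={a, b, d, e, f}
  B5:  IN={a, b, d, e, f}  OUT={b, d, e, f}
  B6:  IN={b, d, e, f}  OUT={a, b, d, e, f}
  B7:  IN={a, b, d, e, f}  OUT={a, b, c, d, e, f}
  B8:  IN={a, c, e, f}  OUT={c, e, f}
  B9:  IN={c, e, f}  OUT={}

Merge at B0: OUT[B0] = IN[B1] = {a, b, e}
Applying B0's transfer function to that OUT value gives IN[B0] (row B0 above).

Answer: {a, b}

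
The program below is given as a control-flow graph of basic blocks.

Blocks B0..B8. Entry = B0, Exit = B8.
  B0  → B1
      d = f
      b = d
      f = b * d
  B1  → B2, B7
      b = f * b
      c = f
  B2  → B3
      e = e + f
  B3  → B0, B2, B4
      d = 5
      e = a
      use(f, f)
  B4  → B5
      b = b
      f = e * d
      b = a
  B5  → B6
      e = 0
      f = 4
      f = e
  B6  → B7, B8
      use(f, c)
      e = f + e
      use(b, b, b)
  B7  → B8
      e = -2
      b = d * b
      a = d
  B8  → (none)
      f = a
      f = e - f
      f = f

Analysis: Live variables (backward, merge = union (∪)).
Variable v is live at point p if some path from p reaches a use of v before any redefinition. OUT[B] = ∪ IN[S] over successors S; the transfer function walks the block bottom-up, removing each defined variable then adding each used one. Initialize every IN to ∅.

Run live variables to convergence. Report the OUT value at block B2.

Answer: {a, b, c, f}

Working:
Per-block solution:
  B0:  IN={a, e, f}  OUT={a, b, d, e, f}
  B1:  IN={a, b, d, e, f}  OUT={a, b, c, d, e, f}
  B2:  IN={a, b, c, e, f}  OUT={a, b, c, f}
  B3:  IN={a, b, c, f}  OUT={a, b, c, d, e, f}
  B4:  IN={a, b, c, d, e}  OUT={a, b, c, d}
  B5:  IN={a, b, c, d}  OUT={a, b, c, d, e, f}
  B6:  IN={a, b, c, d, e, f}  OUT={a, b, d, e}
  B7:  IN={b, d}  OUT={a, e}
  B8:  IN={a, e}  OUT={}

Merge at B2: OUT[B2] = IN[B3] = {a, b, c, f}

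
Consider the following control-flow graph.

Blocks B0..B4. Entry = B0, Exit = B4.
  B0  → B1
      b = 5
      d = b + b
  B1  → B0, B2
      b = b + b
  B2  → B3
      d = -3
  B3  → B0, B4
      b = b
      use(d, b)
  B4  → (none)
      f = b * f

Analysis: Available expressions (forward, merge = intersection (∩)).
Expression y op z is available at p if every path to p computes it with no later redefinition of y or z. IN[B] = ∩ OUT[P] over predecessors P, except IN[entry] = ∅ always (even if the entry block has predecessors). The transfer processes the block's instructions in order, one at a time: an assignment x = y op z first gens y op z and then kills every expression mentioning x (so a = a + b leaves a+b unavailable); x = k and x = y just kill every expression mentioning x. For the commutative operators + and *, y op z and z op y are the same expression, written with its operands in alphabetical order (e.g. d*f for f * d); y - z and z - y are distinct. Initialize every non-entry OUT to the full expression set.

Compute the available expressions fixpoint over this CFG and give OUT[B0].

Answer: {b+b}

Working:
Per-block solution:
  B0:  IN={}  OUT={b+b}
  B1:  IN={b+b}  OUT={}
  B2:  IN={}  OUT={}
  B3:  IN={}  OUT={}
  B4:  IN={}  OUT={}

Merge at B0 (entry node, so the boundary value {} is joined with the incoming edge(s)): IN[B0] = {} ∩ OUT[B1] ∩ OUT[B3] = {}
Applying B0's transfer function to that IN value gives OUT[B0] (row B0 above).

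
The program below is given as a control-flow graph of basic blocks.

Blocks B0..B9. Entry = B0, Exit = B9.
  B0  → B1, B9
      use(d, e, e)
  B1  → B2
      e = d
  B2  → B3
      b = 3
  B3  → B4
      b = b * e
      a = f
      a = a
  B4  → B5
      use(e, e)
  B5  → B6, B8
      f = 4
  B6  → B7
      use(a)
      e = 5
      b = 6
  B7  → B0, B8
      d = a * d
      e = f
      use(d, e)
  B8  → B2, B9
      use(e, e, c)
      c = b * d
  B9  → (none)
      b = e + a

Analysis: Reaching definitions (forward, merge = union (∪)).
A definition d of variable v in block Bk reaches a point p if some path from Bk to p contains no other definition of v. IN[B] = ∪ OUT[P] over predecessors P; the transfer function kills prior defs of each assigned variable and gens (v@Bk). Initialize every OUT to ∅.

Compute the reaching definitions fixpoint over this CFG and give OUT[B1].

Answer: {a@B3, b@B6, c@B8, d@B7, e@B1, f@B5}

Working:
Converged values:
  B0:  IN={a@B3, b@B6, c@B8, d@B7, e@B7, f@B5}  OUT={a@B3, b@B6, c@B8, d@B7, e@B7, f@B5}
  B1:  IN={a@B3, b@B6, c@B8, d@B7, e@B7, f@B5}  OUT={a@B3, b@B6, c@B8, d@B7, e@B1, f@B5}
  B2:  IN={a@B3, b@B3, b@B6, c@B8, d@B7, e@B1, e@B7, f@B5}  OUT={a@B3, b@B2, c@B8, d@B7, e@B1, e@B7, f@B5}
  B3:  IN={a@B3, b@B2, c@B8, d@B7, e@B1, e@B7, f@B5}  OUT={a@B3, b@B3, c@B8, d@B7, e@B1, e@B7, f@B5}
  B4:  IN={a@B3, b@B3, c@B8, d@B7, e@B1, e@B7, f@B5}  OUT={a@B3, b@B3, c@B8, d@B7, e@B1, e@B7, f@B5}
  B5:  IN={a@B3, b@B3, c@B8, d@B7, e@B1, e@B7, f@B5}  OUT={a@B3, b@B3, c@B8, d@B7, e@B1, e@B7, f@B5}
  B6:  IN={a@B3, b@B3, c@B8, d@B7, e@B1, e@B7, f@B5}  OUT={a@B3, b@B6, c@B8, d@B7, e@B6, f@B5}
  B7:  IN={a@B3, b@B6, c@B8, d@B7, e@B6, f@B5}  OUT={a@B3, b@B6, c@B8, d@B7, e@B7, f@B5}
  B8:  IN={a@B3, b@B3, b@B6, c@B8, d@B7, e@B1, e@B7, f@B5}  OUT={a@B3, b@B3, b@B6, c@B8, d@B7, e@B1, e@B7, f@B5}
  B9:  IN={a@B3, b@B3, b@B6, c@B8, d@B7, e@B1, e@B7, f@B5}  OUT={a@B3, b@B9, c@B8, d@B7, e@B1, e@B7, f@B5}

Merge at B1: IN[B1] = OUT[B0] = {a@B3, b@B6, c@B8, d@B7, e@B7, f@B5}
Applying B1's transfer function to that IN value gives OUT[B1] (row B1 above).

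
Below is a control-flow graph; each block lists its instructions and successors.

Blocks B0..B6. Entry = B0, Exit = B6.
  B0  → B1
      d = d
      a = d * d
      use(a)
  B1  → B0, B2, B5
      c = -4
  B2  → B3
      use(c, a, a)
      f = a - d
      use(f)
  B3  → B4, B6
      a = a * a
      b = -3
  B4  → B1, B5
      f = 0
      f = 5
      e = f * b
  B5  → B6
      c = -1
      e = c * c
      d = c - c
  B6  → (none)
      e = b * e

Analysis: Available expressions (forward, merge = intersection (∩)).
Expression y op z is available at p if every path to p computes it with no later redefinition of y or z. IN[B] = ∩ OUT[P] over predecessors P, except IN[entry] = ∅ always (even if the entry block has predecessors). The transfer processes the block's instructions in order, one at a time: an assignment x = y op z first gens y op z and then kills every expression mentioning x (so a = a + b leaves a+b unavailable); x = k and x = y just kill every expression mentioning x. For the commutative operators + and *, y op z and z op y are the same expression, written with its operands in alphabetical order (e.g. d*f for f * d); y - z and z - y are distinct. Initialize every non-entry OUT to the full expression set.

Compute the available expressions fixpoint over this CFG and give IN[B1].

Converged values:
  B0: | IN={} | OUT={d*d}
  B1: | IN={d*d} | OUT={d*d}
  B2: | IN={d*d} | OUT={a-d, d*d}
  B3: | IN={a-d, d*d} | OUT={d*d}
  B4: | IN={d*d} | OUT={b*f, d*d}
  B5: | IN={d*d} | OUT={c*c, c-c}
  B6: | IN={} | OUT={}

Merge at B1: IN[B1] = OUT[B0] ∩ OUT[B4] = {d*d}

Answer: {d*d}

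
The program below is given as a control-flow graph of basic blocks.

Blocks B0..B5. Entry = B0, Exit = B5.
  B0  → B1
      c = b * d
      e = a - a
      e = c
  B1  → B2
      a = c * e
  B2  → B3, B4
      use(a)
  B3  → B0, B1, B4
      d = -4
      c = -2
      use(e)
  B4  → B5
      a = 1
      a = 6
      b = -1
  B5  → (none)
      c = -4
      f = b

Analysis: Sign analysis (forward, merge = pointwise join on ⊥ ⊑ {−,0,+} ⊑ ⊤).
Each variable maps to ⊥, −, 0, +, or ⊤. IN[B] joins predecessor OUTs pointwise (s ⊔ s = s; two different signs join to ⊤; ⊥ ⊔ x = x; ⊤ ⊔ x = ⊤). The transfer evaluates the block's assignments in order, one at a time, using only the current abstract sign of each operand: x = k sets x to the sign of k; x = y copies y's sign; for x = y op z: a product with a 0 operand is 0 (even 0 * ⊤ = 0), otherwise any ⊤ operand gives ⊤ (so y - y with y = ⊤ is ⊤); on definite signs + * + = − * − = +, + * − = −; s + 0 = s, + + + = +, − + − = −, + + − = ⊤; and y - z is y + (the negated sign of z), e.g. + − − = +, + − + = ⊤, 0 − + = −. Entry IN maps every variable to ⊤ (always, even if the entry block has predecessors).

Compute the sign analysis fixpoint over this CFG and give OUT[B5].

Answer: {a: +, b: -, c: -, d: ⊤, e: ⊤, f: -}

Trace:
Per-block solution:
  B0:  IN=(all ⊤)  OUT=(all ⊤)
  B1:  IN=(all ⊤)  OUT=(all ⊤)
  B2:  IN=(all ⊤)  OUT=(all ⊤)
  B3:  IN=(all ⊤)  OUT={c:-, d:-; rest ⊤}
  B4:  IN=(all ⊤)  OUT={a:+, b:-; rest ⊤}
  B5:  IN={a:+, b:-; rest ⊤}  OUT={a:+, b:-, c:-, f:-; rest ⊤}

Merge at B5: IN[B5] = OUT[B4] = {a: +, b: -, c: ⊤, d: ⊤, e: ⊤, f: ⊤}
Applying B5's transfer function to that IN value gives OUT[B5] (row B5 above).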